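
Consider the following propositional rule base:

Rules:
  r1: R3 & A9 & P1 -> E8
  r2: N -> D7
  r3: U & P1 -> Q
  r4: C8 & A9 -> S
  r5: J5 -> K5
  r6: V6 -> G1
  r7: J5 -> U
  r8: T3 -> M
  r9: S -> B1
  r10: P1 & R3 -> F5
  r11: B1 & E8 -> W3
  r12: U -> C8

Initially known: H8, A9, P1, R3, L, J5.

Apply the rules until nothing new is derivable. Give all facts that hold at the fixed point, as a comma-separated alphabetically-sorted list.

[1] r1 [R3 & A9 & P1 -> E8]; r5 [J5 -> K5]; r7 [J5 -> U]; r10 [P1 & R3 -> F5]. ⇒ new: E8, K5, U, F5.
[2] r3 [U & P1 -> Q]; r12 [U -> C8]. ⇒ new: Q, C8.
[3] r4 [C8 & A9 -> S]. ⇒ new: S.
[4] r9 [S -> B1]. ⇒ new: B1.
[5] r11 [B1 & E8 -> W3]. ⇒ new: W3.

A9, B1, C8, E8, F5, H8, J5, K5, L, P1, Q, R3, S, U, W3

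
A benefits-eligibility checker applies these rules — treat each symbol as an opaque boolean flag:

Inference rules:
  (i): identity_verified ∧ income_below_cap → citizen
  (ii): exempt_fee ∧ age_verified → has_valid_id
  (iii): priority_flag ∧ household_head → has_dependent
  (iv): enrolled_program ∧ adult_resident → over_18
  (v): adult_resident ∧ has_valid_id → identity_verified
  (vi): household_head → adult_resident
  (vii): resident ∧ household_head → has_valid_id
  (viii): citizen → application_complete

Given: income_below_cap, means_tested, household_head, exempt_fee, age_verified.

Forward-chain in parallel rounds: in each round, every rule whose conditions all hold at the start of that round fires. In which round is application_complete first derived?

[1] (ii) [exempt_fee ∧ age_verified → has_valid_id]; (vi) [household_head → adult_resident]. ⇒ new: has_valid_id, adult_resident.
[2] (v) [adult_resident ∧ has_valid_id → identity_verified]. ⇒ new: identity_verified.
[3] (i) [identity_verified ∧ income_below_cap → citizen]. ⇒ new: citizen.
[4] (viii) [citizen → application_complete]. ⇒ new: application_complete.
application_complete first appears in round 4.

4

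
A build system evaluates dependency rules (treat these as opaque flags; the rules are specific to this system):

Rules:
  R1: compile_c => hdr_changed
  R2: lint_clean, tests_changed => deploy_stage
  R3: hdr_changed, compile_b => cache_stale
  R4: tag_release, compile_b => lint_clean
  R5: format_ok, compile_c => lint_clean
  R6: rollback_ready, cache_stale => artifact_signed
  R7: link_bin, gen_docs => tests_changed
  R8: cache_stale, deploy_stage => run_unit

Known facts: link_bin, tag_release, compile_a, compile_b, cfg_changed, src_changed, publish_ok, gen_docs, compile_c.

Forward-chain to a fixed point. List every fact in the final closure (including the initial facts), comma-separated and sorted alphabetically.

Round 1 fires R1, R4, R7, giving hdr_changed, lint_clean, tests_changed.
Round 2 fires R2, R3, giving deploy_stage, cache_stale.
Round 3 fires R8, giving run_unit.

cache_stale, cfg_changed, compile_a, compile_b, compile_c, deploy_stage, gen_docs, hdr_changed, link_bin, lint_clean, publish_ok, run_unit, src_changed, tag_release, tests_changed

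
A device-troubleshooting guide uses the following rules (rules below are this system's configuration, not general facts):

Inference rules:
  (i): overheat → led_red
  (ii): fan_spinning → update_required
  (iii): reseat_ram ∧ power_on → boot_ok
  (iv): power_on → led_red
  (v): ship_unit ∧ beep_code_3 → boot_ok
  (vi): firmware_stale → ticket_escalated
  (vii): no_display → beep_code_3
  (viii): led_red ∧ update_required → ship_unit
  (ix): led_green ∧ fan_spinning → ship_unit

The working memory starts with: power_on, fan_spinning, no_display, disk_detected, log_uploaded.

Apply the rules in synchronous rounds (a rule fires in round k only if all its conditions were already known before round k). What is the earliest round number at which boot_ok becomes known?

3

[1] (ii) [fan_spinning → update_required]; (iv) [power_on → led_red]; (vii) [no_display → beep_code_3]. ⇒ new: update_required, led_red, beep_code_3.
[2] (viii) [led_red ∧ update_required → ship_unit]. ⇒ new: ship_unit.
[3] (v) [ship_unit ∧ beep_code_3 → boot_ok]. ⇒ new: boot_ok.
boot_ok first appears in round 3.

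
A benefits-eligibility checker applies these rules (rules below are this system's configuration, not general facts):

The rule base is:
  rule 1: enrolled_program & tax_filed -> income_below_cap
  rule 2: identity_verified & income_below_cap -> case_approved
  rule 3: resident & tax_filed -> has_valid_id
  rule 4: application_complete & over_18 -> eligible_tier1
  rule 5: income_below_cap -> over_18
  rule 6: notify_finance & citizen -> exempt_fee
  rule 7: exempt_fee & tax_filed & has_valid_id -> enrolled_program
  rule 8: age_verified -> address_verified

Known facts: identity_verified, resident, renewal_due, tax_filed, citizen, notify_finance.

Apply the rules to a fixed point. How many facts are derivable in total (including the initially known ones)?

12

Round 1 — rule 3, rule 6, derive has_valid_id, exempt_fee.
Round 2 — rule 7, derive enrolled_program.
Round 3 — rule 1, derive income_below_cap.
Round 4 — rule 2, rule 5, derive case_approved, over_18.
Closure: {case_approved, citizen, enrolled_program, exempt_fee, has_valid_id, identity_verified, income_below_cap, notify_finance, over_18, renewal_due, resident, tax_filed} — 12 facts.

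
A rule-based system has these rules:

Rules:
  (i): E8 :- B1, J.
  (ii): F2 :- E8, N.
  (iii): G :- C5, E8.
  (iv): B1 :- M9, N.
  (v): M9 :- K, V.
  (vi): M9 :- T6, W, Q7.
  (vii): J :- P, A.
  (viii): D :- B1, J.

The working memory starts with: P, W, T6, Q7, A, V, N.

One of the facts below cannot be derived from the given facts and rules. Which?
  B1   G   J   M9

Round 1 — (vi), (vii), derive M9, J.
Round 2 — (iv), derive B1.
Round 3 — (i), (viii), derive E8, D.
Round 4 — (ii), derive F2.
Derived: B1 (round 2), M9 (round 1), J (round 1). G never appears in any round.

G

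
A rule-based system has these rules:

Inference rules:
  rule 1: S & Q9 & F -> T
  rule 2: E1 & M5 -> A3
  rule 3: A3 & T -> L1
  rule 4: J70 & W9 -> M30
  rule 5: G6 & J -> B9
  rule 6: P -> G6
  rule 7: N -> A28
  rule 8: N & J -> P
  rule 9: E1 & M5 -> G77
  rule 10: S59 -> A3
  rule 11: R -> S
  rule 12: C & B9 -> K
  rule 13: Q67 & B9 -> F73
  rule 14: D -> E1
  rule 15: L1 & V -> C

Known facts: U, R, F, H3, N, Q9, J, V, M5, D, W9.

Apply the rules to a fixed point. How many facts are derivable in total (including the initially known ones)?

23

Round 1: rule 7 [N -> A28]; rule 8 [N & J -> P]; rule 11 [R -> S]; rule 14 [D -> E1]. New: A28, P, S, E1.
Round 2: rule 1 [S & Q9 & F -> T]; rule 2 [E1 & M5 -> A3]; rule 6 [P -> G6]; rule 9 [E1 & M5 -> G77]. New: T, A3, G6, G77.
Round 3: rule 3 [A3 & T -> L1]; rule 5 [G6 & J -> B9]. New: L1, B9.
Round 4: rule 15 [L1 & V -> C]. New: C.
Round 5: rule 12 [C & B9 -> K]. New: K.
Closure: {A28, A3, B9, C, D, E1, F, G6, G77, H3, J, K, L1, M5, N, P, Q9, R, S, T, U, V, W9} — 23 facts.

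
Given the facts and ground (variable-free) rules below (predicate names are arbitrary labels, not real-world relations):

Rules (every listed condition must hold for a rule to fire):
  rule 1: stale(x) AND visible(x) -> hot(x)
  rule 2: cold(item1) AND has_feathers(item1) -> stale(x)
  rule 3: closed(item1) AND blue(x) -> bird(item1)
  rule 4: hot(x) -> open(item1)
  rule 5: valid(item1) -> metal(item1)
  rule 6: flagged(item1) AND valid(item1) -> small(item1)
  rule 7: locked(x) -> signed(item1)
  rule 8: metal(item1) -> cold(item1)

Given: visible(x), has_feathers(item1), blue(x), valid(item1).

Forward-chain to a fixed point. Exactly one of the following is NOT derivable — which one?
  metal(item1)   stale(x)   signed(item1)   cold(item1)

signed(item1)

Round 1: rule 5 [valid(item1) -> metal(item1)]. Adds metal(item1).
Round 2: rule 8 [metal(item1) -> cold(item1)]. Adds cold(item1).
Round 3: rule 2 [cold(item1) AND has_feathers(item1) -> stale(x)]. Adds stale(x).
Round 4: rule 1 [stale(x) AND visible(x) -> hot(x)]. Adds hot(x).
Round 5: rule 4 [hot(x) -> open(item1)]. Adds open(item1).
Derived: cold(item1) (round 2), stale(x) (round 3), metal(item1) (round 1). signed(item1) never appears in any round.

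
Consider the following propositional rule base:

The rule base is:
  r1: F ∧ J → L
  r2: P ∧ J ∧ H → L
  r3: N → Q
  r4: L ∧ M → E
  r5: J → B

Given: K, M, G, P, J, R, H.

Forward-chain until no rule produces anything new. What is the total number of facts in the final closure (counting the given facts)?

10

Round 1 — r2, r5, derive L, B.
Round 2 — r4, derive E.
Closure: {B, E, G, H, J, K, L, M, P, R} — 10 facts.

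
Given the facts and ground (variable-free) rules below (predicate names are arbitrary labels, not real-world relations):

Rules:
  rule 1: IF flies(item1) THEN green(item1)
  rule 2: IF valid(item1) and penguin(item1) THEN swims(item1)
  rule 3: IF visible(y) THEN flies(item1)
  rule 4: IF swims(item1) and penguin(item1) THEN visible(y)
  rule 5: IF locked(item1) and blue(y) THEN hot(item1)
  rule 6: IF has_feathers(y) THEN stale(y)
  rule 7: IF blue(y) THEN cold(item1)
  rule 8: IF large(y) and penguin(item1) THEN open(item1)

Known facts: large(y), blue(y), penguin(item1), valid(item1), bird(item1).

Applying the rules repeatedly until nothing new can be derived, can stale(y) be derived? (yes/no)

no

Round 1: rule 2 [IF valid(item1) and penguin(item1) THEN swims(item1)]; rule 7 [IF blue(y) THEN cold(item1)]; rule 8 [IF large(y) and penguin(item1) THEN open(item1)]. New: swims(item1), cold(item1), open(item1).
Round 2: rule 4 [IF swims(item1) and penguin(item1) THEN visible(y)]. New: visible(y).
Round 3: rule 3 [IF visible(y) THEN flies(item1)]. New: flies(item1).
Round 4: rule 1 [IF flies(item1) THEN green(item1)]. New: green(item1).
Fixed point reached. stale(y) is concluded only by rule 6; rule 6 needs has_feathers(y) (never derived).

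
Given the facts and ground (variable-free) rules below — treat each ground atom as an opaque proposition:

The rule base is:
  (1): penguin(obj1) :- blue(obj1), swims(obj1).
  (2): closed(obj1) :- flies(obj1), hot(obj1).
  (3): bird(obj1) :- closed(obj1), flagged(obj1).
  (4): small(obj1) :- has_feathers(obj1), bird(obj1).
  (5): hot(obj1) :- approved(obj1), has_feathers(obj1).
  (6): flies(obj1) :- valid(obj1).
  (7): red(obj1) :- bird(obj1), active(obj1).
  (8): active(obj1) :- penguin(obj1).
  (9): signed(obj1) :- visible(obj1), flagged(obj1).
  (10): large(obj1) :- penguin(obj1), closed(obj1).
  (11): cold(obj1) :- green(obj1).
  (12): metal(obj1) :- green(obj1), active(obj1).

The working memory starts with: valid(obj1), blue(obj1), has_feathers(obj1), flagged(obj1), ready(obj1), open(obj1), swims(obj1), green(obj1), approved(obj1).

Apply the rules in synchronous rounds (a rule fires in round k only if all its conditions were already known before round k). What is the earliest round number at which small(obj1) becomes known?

4

Round 1: (1) [penguin(obj1) :- blue(obj1), swims(obj1).]; (5) [hot(obj1) :- approved(obj1), has_feathers(obj1).]; (6) [flies(obj1) :- valid(obj1).]; (11) [cold(obj1) :- green(obj1).]. New: penguin(obj1), hot(obj1), flies(obj1), cold(obj1).
Round 2: (2) [closed(obj1) :- flies(obj1), hot(obj1).]; (8) [active(obj1) :- penguin(obj1).]. New: closed(obj1), active(obj1).
Round 3: (3) [bird(obj1) :- closed(obj1), flagged(obj1).]; (10) [large(obj1) :- penguin(obj1), closed(obj1).]; (12) [metal(obj1) :- green(obj1), active(obj1).]. New: bird(obj1), large(obj1), metal(obj1).
Round 4: (4) [small(obj1) :- has_feathers(obj1), bird(obj1).]; (7) [red(obj1) :- bird(obj1), active(obj1).]. New: small(obj1), red(obj1).
small(obj1) first appears in round 4.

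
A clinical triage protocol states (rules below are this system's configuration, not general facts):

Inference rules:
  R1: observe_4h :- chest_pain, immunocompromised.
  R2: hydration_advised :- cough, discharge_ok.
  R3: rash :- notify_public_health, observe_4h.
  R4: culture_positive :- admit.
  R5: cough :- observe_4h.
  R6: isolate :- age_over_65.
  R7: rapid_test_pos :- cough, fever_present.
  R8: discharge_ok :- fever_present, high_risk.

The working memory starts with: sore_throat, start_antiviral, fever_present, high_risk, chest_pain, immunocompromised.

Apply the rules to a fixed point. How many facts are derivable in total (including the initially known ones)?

11

Round 1 fires R1, R8, giving observe_4h, discharge_ok.
Round 2 fires R5, giving cough.
Round 3 fires R2, R7, giving hydration_advised, rapid_test_pos.
Closure: {chest_pain, cough, discharge_ok, fever_present, high_risk, hydration_advised, immunocompromised, observe_4h, rapid_test_pos, sore_throat, start_antiviral} — 11 facts.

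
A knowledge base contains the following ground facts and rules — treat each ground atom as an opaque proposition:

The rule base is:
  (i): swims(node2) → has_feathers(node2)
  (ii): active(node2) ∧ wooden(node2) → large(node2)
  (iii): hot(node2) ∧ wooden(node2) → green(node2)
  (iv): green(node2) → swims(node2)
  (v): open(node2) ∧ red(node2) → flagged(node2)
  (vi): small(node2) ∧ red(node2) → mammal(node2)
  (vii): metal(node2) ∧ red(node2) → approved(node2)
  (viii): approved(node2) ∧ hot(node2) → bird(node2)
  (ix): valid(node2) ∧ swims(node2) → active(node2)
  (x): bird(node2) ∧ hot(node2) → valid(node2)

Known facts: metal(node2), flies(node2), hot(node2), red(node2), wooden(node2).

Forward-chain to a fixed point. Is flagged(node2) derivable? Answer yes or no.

Round 1: (iii) [hot(node2) ∧ wooden(node2) → green(node2)]; (vii) [metal(node2) ∧ red(node2) → approved(node2)]. New: green(node2), approved(node2).
Round 2: (iv) [green(node2) → swims(node2)]; (viii) [approved(node2) ∧ hot(node2) → bird(node2)]. New: swims(node2), bird(node2).
Round 3: (i) [swims(node2) → has_feathers(node2)]; (x) [bird(node2) ∧ hot(node2) → valid(node2)]. New: has_feathers(node2), valid(node2).
Round 4: (ix) [valid(node2) ∧ swims(node2) → active(node2)]. New: active(node2).
Round 5: (ii) [active(node2) ∧ wooden(node2) → large(node2)]. New: large(node2).
Fixed point reached. flagged(node2) is concluded only by (v); (v) needs open(node2) (never derived).

no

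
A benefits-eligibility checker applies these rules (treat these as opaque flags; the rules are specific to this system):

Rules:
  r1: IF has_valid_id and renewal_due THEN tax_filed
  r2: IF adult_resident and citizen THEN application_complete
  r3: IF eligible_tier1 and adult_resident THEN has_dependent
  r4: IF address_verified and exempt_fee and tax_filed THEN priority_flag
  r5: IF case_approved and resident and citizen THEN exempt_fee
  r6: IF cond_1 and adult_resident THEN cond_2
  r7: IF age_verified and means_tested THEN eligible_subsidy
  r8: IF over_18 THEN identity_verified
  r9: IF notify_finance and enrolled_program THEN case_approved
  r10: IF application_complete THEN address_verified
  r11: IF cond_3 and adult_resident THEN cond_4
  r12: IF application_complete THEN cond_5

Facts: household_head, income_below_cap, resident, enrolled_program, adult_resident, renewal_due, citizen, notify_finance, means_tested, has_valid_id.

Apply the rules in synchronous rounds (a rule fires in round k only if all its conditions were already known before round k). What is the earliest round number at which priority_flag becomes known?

3

Round 1 — r1, r2, r9, derive tax_filed, application_complete, case_approved.
Round 2 — r5, r10, r12, derive exempt_fee, address_verified, cond_5.
Round 3 — r4, derive priority_flag.
priority_flag first appears in round 3.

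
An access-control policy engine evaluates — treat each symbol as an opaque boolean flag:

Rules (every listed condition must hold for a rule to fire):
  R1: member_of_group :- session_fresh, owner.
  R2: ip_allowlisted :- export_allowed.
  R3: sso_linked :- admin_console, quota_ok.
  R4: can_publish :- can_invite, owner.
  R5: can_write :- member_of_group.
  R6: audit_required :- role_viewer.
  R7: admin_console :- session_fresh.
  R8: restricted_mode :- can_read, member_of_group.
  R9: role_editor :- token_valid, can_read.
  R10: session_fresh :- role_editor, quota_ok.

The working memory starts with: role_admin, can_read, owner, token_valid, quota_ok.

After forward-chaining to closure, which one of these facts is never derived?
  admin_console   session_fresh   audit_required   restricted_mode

Round 1: R9 [role_editor :- token_valid, can_read.]. New: role_editor.
Round 2: R10 [session_fresh :- role_editor, quota_ok.]. New: session_fresh.
Round 3: R1 [member_of_group :- session_fresh, owner.]; R7 [admin_console :- session_fresh.]. New: member_of_group, admin_console.
Round 4: R3 [sso_linked :- admin_console, quota_ok.]; R5 [can_write :- member_of_group.]; R8 [restricted_mode :- can_read, member_of_group.]. New: sso_linked, can_write, restricted_mode.
Derived: restricted_mode (round 4), session_fresh (round 2), admin_console (round 3). audit_required never appears in any round.

audit_required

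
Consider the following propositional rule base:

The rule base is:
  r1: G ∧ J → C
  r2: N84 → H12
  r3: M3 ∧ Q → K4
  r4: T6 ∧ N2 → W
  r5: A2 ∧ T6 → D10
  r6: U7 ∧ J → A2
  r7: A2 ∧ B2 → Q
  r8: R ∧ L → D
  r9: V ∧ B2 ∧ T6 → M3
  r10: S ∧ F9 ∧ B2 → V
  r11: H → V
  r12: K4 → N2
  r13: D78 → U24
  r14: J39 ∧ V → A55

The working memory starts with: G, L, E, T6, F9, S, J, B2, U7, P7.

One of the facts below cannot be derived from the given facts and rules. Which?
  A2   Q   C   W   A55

A55

Round 1: r1 [G ∧ J → C]; r6 [U7 ∧ J → A2]; r10 [S ∧ F9 ∧ B2 → V]. New: C, A2, V.
Round 2: r5 [A2 ∧ T6 → D10]; r7 [A2 ∧ B2 → Q]; r9 [V ∧ B2 ∧ T6 → M3]. New: D10, Q, M3.
Round 3: r3 [M3 ∧ Q → K4]. New: K4.
Round 4: r12 [K4 → N2]. New: N2.
Round 5: r4 [T6 ∧ N2 → W]. New: W.
Derived: W (round 5), C (round 1), Q (round 2), A2 (round 1). A55 never appears in any round.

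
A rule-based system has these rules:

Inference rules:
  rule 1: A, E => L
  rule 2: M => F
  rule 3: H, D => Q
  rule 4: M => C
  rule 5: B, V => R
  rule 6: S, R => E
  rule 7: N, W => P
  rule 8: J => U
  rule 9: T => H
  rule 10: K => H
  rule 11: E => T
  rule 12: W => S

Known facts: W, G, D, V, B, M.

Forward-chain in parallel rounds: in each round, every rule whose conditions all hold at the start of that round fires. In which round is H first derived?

Round 1: rule 2 [M => F]; rule 4 [M => C]; rule 5 [B, V => R]; rule 12 [W => S]. New: F, C, R, S.
Round 2: rule 6 [S, R => E]. New: E.
Round 3: rule 11 [E => T]. New: T.
Round 4: rule 9 [T => H]. New: H.
H first appears in round 4.

4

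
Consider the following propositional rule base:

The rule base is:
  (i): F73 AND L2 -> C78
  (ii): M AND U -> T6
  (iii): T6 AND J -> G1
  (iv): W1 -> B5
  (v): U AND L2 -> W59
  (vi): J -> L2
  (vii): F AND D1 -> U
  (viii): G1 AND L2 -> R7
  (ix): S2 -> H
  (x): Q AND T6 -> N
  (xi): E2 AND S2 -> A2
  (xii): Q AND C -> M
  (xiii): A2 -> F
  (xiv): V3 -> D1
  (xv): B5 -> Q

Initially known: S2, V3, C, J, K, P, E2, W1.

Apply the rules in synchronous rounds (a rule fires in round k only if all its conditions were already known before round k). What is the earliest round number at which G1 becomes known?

5

[1] (iv) [W1 -> B5]; (vi) [J -> L2]; (ix) [S2 -> H]; (xi) [E2 AND S2 -> A2]; (xiv) [V3 -> D1]. ⇒ new: B5, L2, H, A2, D1.
[2] (xiii) [A2 -> F]; (xv) [B5 -> Q]. ⇒ new: F, Q.
[3] (vii) [F AND D1 -> U]; (xii) [Q AND C -> M]. ⇒ new: U, M.
[4] (ii) [M AND U -> T6]; (v) [U AND L2 -> W59]. ⇒ new: T6, W59.
[5] (iii) [T6 AND J -> G1]; (x) [Q AND T6 -> N]. ⇒ new: G1, N.
G1 first appears in round 5.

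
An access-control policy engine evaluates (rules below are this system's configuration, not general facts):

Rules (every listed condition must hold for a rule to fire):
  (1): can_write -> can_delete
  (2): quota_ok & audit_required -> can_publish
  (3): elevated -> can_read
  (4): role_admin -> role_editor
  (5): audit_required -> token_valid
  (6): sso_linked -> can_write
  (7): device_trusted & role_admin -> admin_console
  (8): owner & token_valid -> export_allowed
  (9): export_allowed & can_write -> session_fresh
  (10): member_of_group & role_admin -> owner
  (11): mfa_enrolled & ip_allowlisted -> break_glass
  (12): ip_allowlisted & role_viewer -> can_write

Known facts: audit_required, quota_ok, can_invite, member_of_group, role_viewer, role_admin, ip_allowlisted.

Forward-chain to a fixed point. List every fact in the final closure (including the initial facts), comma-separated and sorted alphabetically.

audit_required, can_delete, can_invite, can_publish, can_write, export_allowed, ip_allowlisted, member_of_group, owner, quota_ok, role_admin, role_editor, role_viewer, session_fresh, token_valid

[1] (2) [quota_ok & audit_required -> can_publish]; (4) [role_admin -> role_editor]; (5) [audit_required -> token_valid]; (10) [member_of_group & role_admin -> owner]; (12) [ip_allowlisted & role_viewer -> can_write]. ⇒ new: can_publish, role_editor, token_valid, owner, can_write.
[2] (1) [can_write -> can_delete]; (8) [owner & token_valid -> export_allowed]. ⇒ new: can_delete, export_allowed.
[3] (9) [export_allowed & can_write -> session_fresh]. ⇒ new: session_fresh.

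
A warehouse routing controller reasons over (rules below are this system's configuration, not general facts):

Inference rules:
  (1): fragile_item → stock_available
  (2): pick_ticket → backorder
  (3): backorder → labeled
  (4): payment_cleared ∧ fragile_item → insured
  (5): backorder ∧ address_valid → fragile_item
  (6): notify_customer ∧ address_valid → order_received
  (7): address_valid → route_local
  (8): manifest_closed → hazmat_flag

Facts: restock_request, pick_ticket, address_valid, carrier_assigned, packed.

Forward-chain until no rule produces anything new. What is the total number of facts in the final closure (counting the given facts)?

[1] (2) [pick_ticket → backorder]; (7) [address_valid → route_local]. ⇒ new: backorder, route_local.
[2] (3) [backorder → labeled]; (5) [backorder ∧ address_valid → fragile_item]. ⇒ new: labeled, fragile_item.
[3] (1) [fragile_item → stock_available]. ⇒ new: stock_available.
Closure: {address_valid, backorder, carrier_assigned, fragile_item, labeled, packed, pick_ticket, restock_request, route_local, stock_available} — 10 facts.

10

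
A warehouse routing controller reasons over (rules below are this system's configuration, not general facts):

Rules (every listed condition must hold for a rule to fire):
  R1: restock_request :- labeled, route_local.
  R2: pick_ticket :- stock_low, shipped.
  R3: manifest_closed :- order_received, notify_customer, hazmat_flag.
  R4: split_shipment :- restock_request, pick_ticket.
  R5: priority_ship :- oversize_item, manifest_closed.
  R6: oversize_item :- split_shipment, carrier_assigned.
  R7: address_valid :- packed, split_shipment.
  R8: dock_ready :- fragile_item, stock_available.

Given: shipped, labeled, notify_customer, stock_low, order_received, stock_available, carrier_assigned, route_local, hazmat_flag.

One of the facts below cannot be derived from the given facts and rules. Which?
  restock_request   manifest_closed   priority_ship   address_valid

address_valid

Round 1 — R1, R2, R3, derive restock_request, pick_ticket, manifest_closed.
Round 2 — R4, derive split_shipment.
Round 3 — R6, derive oversize_item.
Round 4 — R5, derive priority_ship.
Derived: priority_ship (round 4), restock_request (round 1), manifest_closed (round 1). address_valid never appears in any round.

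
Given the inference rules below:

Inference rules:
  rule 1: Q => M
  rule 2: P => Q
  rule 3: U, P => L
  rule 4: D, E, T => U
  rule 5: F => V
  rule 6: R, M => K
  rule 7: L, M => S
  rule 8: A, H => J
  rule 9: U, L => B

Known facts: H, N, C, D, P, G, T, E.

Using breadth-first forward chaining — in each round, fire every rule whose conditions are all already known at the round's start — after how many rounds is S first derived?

Round 1: rule 2 [P => Q]; rule 4 [D, E, T => U]. New: Q, U.
Round 2: rule 1 [Q => M]; rule 3 [U, P => L]. New: M, L.
Round 3: rule 7 [L, M => S]; rule 9 [U, L => B]. New: S, B.
S first appears in round 3.

3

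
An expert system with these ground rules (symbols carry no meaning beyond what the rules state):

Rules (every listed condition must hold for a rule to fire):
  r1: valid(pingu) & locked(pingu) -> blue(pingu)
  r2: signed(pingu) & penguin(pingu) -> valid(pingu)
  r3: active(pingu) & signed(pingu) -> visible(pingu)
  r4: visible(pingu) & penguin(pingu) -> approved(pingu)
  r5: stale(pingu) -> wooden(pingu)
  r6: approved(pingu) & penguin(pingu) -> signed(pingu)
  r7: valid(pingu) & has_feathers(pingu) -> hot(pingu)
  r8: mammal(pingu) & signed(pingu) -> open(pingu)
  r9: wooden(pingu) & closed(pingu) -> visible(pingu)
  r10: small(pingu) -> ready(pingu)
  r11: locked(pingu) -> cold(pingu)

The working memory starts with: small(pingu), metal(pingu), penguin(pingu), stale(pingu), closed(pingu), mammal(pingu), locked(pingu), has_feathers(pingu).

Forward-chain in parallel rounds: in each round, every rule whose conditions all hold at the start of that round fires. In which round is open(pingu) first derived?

5

Round 1: r5 [stale(pingu) -> wooden(pingu)]; r10 [small(pingu) -> ready(pingu)]; r11 [locked(pingu) -> cold(pingu)]. Adds wooden(pingu), ready(pingu), cold(pingu).
Round 2: r9 [wooden(pingu) & closed(pingu) -> visible(pingu)]. Adds visible(pingu).
Round 3: r4 [visible(pingu) & penguin(pingu) -> approved(pingu)]. Adds approved(pingu).
Round 4: r6 [approved(pingu) & penguin(pingu) -> signed(pingu)]. Adds signed(pingu).
Round 5: r2 [signed(pingu) & penguin(pingu) -> valid(pingu)]; r8 [mammal(pingu) & signed(pingu) -> open(pingu)]. Adds valid(pingu), open(pingu).
open(pingu) first appears in round 5.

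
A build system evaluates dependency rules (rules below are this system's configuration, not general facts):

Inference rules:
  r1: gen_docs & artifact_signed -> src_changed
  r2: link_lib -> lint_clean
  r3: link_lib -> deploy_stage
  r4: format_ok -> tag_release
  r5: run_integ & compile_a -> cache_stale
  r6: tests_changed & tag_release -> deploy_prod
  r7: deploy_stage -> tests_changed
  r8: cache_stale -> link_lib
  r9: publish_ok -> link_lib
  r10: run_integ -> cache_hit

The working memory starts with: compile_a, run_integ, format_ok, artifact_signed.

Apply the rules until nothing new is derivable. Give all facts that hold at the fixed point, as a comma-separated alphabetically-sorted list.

Round 1 — r4, r5, r10, derive tag_release, cache_stale, cache_hit.
Round 2 — r8, derive link_lib.
Round 3 — r2, r3, derive lint_clean, deploy_stage.
Round 4 — r7, derive tests_changed.
Round 5 — r6, derive deploy_prod.

artifact_signed, cache_hit, cache_stale, compile_a, deploy_prod, deploy_stage, format_ok, link_lib, lint_clean, run_integ, tag_release, tests_changed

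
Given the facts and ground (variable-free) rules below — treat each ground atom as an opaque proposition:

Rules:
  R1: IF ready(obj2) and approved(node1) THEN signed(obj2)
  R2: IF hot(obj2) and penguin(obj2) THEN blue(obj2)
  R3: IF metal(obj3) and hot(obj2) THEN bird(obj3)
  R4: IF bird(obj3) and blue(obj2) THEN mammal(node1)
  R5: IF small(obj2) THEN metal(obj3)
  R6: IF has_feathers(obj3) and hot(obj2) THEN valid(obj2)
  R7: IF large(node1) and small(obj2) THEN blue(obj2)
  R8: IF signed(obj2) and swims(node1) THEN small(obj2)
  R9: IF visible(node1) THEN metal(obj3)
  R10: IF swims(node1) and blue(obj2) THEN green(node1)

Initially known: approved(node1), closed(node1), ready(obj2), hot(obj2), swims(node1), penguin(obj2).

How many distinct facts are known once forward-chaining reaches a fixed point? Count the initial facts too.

13

Round 1: R1 [IF ready(obj2) and approved(node1) THEN signed(obj2)]; R2 [IF hot(obj2) and penguin(obj2) THEN blue(obj2)]. New: signed(obj2), blue(obj2).
Round 2: R8 [IF signed(obj2) and swims(node1) THEN small(obj2)]; R10 [IF swims(node1) and blue(obj2) THEN green(node1)]. New: small(obj2), green(node1).
Round 3: R5 [IF small(obj2) THEN metal(obj3)]. New: metal(obj3).
Round 4: R3 [IF metal(obj3) and hot(obj2) THEN bird(obj3)]. New: bird(obj3).
Round 5: R4 [IF bird(obj3) and blue(obj2) THEN mammal(node1)]. New: mammal(node1).
Closure: {approved(node1), bird(obj3), blue(obj2), closed(node1), green(node1), hot(obj2), mammal(node1), metal(obj3), penguin(obj2), ready(obj2), signed(obj2), small(obj2), swims(node1)} — 13 facts.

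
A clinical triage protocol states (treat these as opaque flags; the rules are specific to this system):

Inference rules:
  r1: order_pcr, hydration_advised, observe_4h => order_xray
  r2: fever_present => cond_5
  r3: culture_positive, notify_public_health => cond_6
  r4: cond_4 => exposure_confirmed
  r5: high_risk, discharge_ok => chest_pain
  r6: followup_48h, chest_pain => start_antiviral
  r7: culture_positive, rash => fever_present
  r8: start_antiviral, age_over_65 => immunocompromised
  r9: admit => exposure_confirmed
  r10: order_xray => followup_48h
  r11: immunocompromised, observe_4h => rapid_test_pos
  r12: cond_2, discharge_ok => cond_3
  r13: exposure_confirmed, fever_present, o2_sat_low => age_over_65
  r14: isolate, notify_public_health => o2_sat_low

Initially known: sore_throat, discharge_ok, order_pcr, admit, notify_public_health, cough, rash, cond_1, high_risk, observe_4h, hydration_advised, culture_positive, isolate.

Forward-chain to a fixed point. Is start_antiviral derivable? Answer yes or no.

Round 1 fires r1, r3, r5, r7, r9, r14, giving order_xray, cond_6, chest_pain, fever_present, exposure_confirmed, o2_sat_low.
Round 2 fires r2, r10, r13, giving cond_5, followup_48h, age_over_65.
Round 3 fires r6, giving start_antiviral.
Round 4 fires r8, giving immunocompromised.
Round 5 fires r11, giving rapid_test_pos.
start_antiviral appears in round 3, so it is derivable.

yes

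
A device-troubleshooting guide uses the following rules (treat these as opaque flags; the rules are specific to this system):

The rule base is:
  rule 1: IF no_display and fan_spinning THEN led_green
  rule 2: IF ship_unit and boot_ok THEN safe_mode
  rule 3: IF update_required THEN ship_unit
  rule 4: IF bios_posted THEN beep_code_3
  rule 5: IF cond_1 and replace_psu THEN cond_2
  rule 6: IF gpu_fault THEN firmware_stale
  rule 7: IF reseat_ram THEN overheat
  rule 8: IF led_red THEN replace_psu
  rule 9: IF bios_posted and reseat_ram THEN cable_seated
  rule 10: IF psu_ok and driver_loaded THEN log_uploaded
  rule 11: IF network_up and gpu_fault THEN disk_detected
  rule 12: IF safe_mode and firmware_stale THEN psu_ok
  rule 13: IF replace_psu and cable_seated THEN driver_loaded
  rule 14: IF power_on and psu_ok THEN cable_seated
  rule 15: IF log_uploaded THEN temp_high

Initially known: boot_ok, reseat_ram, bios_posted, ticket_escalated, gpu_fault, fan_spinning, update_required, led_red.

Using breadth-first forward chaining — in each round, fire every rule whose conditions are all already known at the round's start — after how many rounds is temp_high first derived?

Round 1: rule 3 [IF update_required THEN ship_unit]; rule 4 [IF bios_posted THEN beep_code_3]; rule 6 [IF gpu_fault THEN firmware_stale]; rule 7 [IF reseat_ram THEN overheat]; rule 8 [IF led_red THEN replace_psu]; rule 9 [IF bios_posted and reseat_ram THEN cable_seated]. Adds ship_unit, beep_code_3, firmware_stale, overheat, replace_psu, cable_seated.
Round 2: rule 2 [IF ship_unit and boot_ok THEN safe_mode]; rule 13 [IF replace_psu and cable_seated THEN driver_loaded]. Adds safe_mode, driver_loaded.
Round 3: rule 12 [IF safe_mode and firmware_stale THEN psu_ok]. Adds psu_ok.
Round 4: rule 10 [IF psu_ok and driver_loaded THEN log_uploaded]. Adds log_uploaded.
Round 5: rule 15 [IF log_uploaded THEN temp_high]. Adds temp_high.
temp_high first appears in round 5.

5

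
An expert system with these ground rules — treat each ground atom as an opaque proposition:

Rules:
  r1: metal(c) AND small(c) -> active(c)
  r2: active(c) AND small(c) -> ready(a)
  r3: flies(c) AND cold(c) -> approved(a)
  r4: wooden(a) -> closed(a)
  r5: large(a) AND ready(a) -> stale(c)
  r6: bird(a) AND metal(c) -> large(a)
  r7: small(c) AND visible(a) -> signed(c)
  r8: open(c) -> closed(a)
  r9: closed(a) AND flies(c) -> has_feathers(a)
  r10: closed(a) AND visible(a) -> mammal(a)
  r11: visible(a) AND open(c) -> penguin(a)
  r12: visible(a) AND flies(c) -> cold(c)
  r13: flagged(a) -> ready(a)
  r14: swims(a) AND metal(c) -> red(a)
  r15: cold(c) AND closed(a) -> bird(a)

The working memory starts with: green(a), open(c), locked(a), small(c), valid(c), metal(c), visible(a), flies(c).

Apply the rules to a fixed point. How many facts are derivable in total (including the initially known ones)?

Round 1: r1 [metal(c) AND small(c) -> active(c)]; r7 [small(c) AND visible(a) -> signed(c)]; r8 [open(c) -> closed(a)]; r11 [visible(a) AND open(c) -> penguin(a)]; r12 [visible(a) AND flies(c) -> cold(c)]. New: active(c), signed(c), closed(a), penguin(a), cold(c).
Round 2: r2 [active(c) AND small(c) -> ready(a)]; r3 [flies(c) AND cold(c) -> approved(a)]; r9 [closed(a) AND flies(c) -> has_feathers(a)]; r10 [closed(a) AND visible(a) -> mammal(a)]; r15 [cold(c) AND closed(a) -> bird(a)]. New: ready(a), approved(a), has_feathers(a), mammal(a), bird(a).
Round 3: r6 [bird(a) AND metal(c) -> large(a)]. New: large(a).
Round 4: r5 [large(a) AND ready(a) -> stale(c)]. New: stale(c).
Closure: {active(c), approved(a), bird(a), closed(a), cold(c), flies(c), green(a), has_feathers(a), large(a), locked(a), mammal(a), metal(c), open(c), penguin(a), ready(a), signed(c), small(c), stale(c), valid(c), visible(a)} — 20 facts.

20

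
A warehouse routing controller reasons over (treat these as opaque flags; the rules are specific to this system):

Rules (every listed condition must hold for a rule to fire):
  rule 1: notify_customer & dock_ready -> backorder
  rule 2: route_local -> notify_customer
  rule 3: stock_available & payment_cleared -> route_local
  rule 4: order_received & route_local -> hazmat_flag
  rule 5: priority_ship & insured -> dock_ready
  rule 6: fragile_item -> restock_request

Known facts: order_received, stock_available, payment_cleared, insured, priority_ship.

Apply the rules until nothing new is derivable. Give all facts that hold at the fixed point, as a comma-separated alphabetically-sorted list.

Round 1 — rule 3, rule 5, derive route_local, dock_ready.
Round 2 — rule 2, rule 4, derive notify_customer, hazmat_flag.
Round 3 — rule 1, derive backorder.

backorder, dock_ready, hazmat_flag, insured, notify_customer, order_received, payment_cleared, priority_ship, route_local, stock_available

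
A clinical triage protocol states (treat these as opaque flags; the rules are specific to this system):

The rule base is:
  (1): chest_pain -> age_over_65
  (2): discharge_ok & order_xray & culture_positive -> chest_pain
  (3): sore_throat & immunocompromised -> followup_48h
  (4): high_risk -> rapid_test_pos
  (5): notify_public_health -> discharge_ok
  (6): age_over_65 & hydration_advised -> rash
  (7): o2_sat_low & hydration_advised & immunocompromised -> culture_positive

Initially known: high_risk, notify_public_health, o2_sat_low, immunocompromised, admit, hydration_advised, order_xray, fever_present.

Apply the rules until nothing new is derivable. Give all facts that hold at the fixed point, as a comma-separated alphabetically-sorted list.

admit, age_over_65, chest_pain, culture_positive, discharge_ok, fever_present, high_risk, hydration_advised, immunocompromised, notify_public_health, o2_sat_low, order_xray, rapid_test_pos, rash

Round 1 — (4), (5), (7), derive rapid_test_pos, discharge_ok, culture_positive.
Round 2 — (2), derive chest_pain.
Round 3 — (1), derive age_over_65.
Round 4 — (6), derive rash.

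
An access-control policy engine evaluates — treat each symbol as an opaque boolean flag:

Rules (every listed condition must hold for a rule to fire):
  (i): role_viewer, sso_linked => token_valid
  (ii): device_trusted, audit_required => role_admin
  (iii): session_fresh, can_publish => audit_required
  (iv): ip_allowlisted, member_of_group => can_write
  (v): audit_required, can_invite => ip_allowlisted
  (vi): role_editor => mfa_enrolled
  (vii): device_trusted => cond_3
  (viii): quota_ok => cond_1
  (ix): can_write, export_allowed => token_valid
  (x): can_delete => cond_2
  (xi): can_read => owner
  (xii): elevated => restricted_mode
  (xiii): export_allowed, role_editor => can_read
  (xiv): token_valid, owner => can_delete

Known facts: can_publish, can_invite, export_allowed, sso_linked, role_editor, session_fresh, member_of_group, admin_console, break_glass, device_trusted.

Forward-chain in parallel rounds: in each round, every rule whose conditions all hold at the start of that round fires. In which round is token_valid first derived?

Round 1: (iii) [session_fresh, can_publish => audit_required]; (vi) [role_editor => mfa_enrolled]; (vii) [device_trusted => cond_3]; (xiii) [export_allowed, role_editor => can_read]. Adds audit_required, mfa_enrolled, cond_3, can_read.
Round 2: (ii) [device_trusted, audit_required => role_admin]; (v) [audit_required, can_invite => ip_allowlisted]; (xi) [can_read => owner]. Adds role_admin, ip_allowlisted, owner.
Round 3: (iv) [ip_allowlisted, member_of_group => can_write]. Adds can_write.
Round 4: (ix) [can_write, export_allowed => token_valid]. Adds token_valid.
token_valid first appears in round 4.

4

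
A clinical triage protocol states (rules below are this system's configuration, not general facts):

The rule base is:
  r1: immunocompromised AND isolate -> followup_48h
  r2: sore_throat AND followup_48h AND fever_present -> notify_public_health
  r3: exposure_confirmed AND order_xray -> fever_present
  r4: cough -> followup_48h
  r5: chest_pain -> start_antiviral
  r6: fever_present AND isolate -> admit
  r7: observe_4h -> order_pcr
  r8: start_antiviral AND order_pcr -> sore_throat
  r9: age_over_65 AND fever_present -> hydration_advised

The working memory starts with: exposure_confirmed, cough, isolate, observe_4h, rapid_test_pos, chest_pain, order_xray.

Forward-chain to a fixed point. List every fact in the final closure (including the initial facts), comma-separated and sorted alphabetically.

admit, chest_pain, cough, exposure_confirmed, fever_present, followup_48h, isolate, notify_public_health, observe_4h, order_pcr, order_xray, rapid_test_pos, sore_throat, start_antiviral

Round 1: r3 [exposure_confirmed AND order_xray -> fever_present]; r4 [cough -> followup_48h]; r5 [chest_pain -> start_antiviral]; r7 [observe_4h -> order_pcr]. New: fever_present, followup_48h, start_antiviral, order_pcr.
Round 2: r6 [fever_present AND isolate -> admit]; r8 [start_antiviral AND order_pcr -> sore_throat]. New: admit, sore_throat.
Round 3: r2 [sore_throat AND followup_48h AND fever_present -> notify_public_health]. New: notify_public_health.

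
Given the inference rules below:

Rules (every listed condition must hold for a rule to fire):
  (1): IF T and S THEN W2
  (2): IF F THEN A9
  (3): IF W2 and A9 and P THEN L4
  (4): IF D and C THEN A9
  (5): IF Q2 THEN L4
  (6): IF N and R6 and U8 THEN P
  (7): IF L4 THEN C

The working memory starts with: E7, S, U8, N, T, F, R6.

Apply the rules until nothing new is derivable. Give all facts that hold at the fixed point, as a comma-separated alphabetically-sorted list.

Round 1 — (1), (2), (6), derive W2, A9, P.
Round 2 — (3), derive L4.
Round 3 — (7), derive C.

A9, C, E7, F, L4, N, P, R6, S, T, U8, W2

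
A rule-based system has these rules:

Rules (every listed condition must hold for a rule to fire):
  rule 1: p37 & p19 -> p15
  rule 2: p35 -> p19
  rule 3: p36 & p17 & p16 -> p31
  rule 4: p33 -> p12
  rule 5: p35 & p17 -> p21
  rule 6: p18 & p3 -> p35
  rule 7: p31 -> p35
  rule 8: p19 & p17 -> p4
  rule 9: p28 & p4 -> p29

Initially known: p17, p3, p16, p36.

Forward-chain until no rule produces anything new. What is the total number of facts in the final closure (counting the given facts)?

Round 1: rule 3 [p36 & p17 & p16 -> p31]. Adds p31.
Round 2: rule 7 [p31 -> p35]. Adds p35.
Round 3: rule 2 [p35 -> p19]; rule 5 [p35 & p17 -> p21]. Adds p19, p21.
Round 4: rule 8 [p19 & p17 -> p4]. Adds p4.
Closure: {p16, p17, p19, p21, p3, p31, p35, p36, p4} — 9 facts.

9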